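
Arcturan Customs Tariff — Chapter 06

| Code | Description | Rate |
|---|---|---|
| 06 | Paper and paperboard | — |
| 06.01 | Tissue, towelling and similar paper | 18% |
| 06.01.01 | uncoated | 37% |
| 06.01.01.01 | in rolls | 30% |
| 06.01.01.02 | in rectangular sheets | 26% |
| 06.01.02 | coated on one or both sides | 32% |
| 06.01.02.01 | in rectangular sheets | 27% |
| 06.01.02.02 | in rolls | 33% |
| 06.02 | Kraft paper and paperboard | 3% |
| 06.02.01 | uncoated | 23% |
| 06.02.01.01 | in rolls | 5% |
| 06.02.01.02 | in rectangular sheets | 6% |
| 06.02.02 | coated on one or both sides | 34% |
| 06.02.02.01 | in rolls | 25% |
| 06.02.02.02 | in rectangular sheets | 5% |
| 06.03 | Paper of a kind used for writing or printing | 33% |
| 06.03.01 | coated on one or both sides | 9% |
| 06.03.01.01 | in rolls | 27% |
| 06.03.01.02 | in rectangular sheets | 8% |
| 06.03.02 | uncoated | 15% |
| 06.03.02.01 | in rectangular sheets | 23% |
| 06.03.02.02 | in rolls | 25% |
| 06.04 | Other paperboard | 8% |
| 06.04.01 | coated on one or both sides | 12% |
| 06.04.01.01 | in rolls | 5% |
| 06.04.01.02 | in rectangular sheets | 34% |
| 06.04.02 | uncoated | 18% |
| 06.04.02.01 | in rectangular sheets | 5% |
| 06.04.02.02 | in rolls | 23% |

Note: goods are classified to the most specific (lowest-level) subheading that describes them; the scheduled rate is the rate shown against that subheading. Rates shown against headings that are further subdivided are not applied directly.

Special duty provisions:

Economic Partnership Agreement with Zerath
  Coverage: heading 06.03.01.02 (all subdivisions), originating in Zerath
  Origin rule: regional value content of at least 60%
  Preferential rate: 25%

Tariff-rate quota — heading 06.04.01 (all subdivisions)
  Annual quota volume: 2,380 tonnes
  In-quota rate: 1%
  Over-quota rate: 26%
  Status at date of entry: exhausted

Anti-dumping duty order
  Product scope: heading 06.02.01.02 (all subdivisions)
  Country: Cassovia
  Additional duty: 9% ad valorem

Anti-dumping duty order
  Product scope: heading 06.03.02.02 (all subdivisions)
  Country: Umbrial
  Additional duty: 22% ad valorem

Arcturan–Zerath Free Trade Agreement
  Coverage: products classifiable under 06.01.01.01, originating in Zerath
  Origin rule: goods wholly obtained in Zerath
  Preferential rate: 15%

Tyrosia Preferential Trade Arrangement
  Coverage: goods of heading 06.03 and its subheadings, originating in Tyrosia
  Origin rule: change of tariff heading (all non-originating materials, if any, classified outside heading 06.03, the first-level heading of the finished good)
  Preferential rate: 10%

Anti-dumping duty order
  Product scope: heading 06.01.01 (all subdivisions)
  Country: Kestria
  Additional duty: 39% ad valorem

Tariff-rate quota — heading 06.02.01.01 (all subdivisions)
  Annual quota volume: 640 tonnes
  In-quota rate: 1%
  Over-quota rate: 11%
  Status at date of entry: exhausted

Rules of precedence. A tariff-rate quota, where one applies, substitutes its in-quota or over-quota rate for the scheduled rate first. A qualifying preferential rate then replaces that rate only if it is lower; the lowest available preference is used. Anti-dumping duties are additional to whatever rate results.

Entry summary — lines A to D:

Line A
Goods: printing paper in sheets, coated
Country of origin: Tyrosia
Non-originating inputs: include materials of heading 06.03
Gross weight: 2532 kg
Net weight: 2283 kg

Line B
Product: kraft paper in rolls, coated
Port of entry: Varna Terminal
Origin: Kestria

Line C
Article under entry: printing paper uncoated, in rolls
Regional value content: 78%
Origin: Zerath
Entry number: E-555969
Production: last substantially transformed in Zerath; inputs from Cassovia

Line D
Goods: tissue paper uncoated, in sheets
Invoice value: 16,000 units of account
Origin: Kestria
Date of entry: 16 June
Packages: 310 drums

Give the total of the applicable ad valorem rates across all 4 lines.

Line A: printing paper → 06.03; coated → 06.03.01; in sheets → 06.03.01.02. Scheduled 8%. Tyrosia agreement on 06.03: CTH not met. → 8%.
Line B: kraft paper → 06.02; coated → 06.02.02; in rolls → 06.02.02.01. Scheduled 25%. No special measure applies. → 25%.
Line C: printing paper → 06.03; uncoated → 06.03.02; in rolls → 06.03.02.02. Scheduled 25%. Zerath agreement on 06.03.01.02: 06.03.02.02 not covered; Zerath agreement on 06.01.01.01: 06.03.02.02 not covered. → 25%.
Line D: tissue paper → 06.01; uncoated → 06.01.01; in sheets → 06.01.01.02. Scheduled 26%. anti-dumping (Kestria, 06.01.01): +39%; total 26% + 39% = 65%. → 65%.
Sum: 8% + 25% + 25% + 65% = 123%.

123%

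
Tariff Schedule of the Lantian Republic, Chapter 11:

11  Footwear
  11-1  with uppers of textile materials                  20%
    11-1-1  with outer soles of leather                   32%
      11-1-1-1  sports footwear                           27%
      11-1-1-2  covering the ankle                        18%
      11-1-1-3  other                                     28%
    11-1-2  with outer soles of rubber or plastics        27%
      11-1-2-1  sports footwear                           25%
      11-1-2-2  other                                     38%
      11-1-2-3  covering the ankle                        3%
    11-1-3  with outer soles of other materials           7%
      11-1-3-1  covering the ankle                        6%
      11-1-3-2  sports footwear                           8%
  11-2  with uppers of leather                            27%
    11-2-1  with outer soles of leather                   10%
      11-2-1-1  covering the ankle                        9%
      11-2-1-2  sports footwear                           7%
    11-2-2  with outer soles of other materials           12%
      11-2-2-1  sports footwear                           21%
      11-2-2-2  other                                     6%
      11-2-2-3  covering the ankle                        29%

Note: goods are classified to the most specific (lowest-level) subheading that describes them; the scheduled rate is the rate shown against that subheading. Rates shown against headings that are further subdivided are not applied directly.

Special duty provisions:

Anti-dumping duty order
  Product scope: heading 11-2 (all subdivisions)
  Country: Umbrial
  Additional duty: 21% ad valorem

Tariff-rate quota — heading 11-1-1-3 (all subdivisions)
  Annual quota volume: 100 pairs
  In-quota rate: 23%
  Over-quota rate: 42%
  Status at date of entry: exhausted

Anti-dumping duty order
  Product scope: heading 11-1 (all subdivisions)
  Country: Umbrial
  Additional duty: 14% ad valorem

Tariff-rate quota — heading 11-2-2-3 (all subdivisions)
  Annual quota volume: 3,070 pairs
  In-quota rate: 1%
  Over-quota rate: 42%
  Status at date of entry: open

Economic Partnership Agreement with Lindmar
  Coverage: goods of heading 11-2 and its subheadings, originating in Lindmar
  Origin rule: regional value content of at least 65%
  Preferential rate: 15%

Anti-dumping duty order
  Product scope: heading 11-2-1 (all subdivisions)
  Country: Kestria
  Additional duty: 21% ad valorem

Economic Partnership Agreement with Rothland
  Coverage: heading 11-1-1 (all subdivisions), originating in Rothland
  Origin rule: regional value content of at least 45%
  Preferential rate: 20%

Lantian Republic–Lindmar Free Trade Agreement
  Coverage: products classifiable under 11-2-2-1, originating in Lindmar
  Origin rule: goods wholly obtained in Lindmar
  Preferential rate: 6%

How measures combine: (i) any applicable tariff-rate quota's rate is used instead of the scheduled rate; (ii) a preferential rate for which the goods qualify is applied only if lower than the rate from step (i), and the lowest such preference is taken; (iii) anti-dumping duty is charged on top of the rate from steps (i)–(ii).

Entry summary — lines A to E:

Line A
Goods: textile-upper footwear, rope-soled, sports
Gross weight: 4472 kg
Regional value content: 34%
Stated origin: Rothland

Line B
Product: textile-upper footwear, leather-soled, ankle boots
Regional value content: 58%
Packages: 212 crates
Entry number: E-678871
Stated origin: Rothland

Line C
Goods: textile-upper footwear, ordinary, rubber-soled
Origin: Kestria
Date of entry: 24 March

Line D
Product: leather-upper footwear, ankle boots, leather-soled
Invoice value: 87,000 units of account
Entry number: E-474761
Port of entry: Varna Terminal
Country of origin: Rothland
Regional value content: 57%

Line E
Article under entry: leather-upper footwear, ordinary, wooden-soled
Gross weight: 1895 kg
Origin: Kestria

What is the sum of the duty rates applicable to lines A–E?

Line A: textile-upper → 11-1; rope-soled → 11-1-3; sports → 11-1-3-2. Scheduled 8%. Rothland agreement on 11-1-1: 11-1-3-2 not covered. → 8%.
Line B: textile-upper → 11-1; leather-soled → 11-1-1; ankle boots → 11-1-1-2. Scheduled 18%. Rothland agreement on 11-1-1: RVC ≥ 45% → 20% available; preference 20% not lower than 18% → no reduction. → 18%.
Line C: textile-upper → 11-1; rubber-soled → 11-1-2; ordinary → 11-1-2-2. Scheduled 38%. No special measure applies. → 38%.
Line D: leather-upper → 11-2; leather-soled → 11-2-1; ankle boots → 11-2-1-1. Scheduled 9%. Rothland agreement on 11-1-1: 11-2-1-1 not covered. → 9%.
Line E: leather-upper → 11-2; wooden-soled → 11-2-2; ordinary → 11-2-2-2. Scheduled 6%. No special measure applies. → 6%.
Sum: 8% + 18% + 38% + 9% + 6% = 79%.

79%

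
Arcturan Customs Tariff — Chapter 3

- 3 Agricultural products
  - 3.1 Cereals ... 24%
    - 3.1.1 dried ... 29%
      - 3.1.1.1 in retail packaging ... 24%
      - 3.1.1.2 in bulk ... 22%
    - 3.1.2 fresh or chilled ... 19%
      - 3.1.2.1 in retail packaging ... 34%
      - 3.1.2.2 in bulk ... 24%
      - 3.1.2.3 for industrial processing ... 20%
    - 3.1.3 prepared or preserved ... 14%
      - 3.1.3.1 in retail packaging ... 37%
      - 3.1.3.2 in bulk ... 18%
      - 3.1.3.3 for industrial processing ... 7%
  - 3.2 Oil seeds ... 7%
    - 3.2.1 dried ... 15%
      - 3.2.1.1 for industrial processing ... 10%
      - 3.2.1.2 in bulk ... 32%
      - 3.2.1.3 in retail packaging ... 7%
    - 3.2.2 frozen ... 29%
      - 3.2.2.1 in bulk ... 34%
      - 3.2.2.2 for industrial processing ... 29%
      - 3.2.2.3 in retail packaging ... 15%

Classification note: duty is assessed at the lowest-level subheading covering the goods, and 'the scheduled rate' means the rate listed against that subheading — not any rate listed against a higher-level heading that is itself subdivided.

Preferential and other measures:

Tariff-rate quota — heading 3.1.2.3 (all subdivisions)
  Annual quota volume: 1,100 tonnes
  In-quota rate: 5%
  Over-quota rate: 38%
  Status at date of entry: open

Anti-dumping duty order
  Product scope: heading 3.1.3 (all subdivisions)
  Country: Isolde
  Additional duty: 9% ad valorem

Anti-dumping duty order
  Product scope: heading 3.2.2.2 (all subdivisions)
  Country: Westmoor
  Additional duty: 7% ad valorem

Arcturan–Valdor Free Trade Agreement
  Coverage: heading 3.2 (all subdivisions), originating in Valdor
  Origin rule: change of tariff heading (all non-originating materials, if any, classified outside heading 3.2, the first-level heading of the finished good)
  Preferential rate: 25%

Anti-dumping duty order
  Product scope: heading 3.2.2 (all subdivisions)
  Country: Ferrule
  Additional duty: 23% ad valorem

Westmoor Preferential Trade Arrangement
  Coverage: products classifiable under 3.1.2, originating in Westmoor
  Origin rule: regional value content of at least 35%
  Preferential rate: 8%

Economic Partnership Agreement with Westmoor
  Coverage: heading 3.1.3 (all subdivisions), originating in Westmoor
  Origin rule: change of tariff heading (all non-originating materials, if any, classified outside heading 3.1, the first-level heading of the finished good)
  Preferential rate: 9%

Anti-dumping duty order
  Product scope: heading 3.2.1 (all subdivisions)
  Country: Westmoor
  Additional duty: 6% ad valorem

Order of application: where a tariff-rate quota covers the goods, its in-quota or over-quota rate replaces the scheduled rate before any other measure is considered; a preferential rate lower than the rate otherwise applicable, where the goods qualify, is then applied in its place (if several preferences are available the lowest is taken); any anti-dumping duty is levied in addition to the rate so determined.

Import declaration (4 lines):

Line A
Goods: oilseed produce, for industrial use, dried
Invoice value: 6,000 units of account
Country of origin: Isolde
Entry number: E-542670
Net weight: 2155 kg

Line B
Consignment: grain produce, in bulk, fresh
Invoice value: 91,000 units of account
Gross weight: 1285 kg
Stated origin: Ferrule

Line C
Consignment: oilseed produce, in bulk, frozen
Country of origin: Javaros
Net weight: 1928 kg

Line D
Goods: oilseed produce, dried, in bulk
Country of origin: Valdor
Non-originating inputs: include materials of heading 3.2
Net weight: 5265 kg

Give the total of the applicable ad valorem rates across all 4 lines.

Line A: oilseed → 3.2; dried → 3.2.1; for industrial use → 3.2.1.1. Scheduled 10%. No special measure applies. → 10%.
Line B: grain → 3.1; fresh → 3.1.2; in bulk → 3.1.2.2. Scheduled 24%. No special measure applies. → 24%.
Line C: oilseed → 3.2; frozen → 3.2.2; in bulk → 3.2.2.1. Scheduled 34%. No special measure applies. → 34%.
Line D: oilseed → 3.2; dried → 3.2.1; in bulk → 3.2.1.2. Scheduled 32%. Valdor agreement on 3.2: CTH not met. → 32%.
Sum: 10% + 24% + 34% + 32% = 100%.

100%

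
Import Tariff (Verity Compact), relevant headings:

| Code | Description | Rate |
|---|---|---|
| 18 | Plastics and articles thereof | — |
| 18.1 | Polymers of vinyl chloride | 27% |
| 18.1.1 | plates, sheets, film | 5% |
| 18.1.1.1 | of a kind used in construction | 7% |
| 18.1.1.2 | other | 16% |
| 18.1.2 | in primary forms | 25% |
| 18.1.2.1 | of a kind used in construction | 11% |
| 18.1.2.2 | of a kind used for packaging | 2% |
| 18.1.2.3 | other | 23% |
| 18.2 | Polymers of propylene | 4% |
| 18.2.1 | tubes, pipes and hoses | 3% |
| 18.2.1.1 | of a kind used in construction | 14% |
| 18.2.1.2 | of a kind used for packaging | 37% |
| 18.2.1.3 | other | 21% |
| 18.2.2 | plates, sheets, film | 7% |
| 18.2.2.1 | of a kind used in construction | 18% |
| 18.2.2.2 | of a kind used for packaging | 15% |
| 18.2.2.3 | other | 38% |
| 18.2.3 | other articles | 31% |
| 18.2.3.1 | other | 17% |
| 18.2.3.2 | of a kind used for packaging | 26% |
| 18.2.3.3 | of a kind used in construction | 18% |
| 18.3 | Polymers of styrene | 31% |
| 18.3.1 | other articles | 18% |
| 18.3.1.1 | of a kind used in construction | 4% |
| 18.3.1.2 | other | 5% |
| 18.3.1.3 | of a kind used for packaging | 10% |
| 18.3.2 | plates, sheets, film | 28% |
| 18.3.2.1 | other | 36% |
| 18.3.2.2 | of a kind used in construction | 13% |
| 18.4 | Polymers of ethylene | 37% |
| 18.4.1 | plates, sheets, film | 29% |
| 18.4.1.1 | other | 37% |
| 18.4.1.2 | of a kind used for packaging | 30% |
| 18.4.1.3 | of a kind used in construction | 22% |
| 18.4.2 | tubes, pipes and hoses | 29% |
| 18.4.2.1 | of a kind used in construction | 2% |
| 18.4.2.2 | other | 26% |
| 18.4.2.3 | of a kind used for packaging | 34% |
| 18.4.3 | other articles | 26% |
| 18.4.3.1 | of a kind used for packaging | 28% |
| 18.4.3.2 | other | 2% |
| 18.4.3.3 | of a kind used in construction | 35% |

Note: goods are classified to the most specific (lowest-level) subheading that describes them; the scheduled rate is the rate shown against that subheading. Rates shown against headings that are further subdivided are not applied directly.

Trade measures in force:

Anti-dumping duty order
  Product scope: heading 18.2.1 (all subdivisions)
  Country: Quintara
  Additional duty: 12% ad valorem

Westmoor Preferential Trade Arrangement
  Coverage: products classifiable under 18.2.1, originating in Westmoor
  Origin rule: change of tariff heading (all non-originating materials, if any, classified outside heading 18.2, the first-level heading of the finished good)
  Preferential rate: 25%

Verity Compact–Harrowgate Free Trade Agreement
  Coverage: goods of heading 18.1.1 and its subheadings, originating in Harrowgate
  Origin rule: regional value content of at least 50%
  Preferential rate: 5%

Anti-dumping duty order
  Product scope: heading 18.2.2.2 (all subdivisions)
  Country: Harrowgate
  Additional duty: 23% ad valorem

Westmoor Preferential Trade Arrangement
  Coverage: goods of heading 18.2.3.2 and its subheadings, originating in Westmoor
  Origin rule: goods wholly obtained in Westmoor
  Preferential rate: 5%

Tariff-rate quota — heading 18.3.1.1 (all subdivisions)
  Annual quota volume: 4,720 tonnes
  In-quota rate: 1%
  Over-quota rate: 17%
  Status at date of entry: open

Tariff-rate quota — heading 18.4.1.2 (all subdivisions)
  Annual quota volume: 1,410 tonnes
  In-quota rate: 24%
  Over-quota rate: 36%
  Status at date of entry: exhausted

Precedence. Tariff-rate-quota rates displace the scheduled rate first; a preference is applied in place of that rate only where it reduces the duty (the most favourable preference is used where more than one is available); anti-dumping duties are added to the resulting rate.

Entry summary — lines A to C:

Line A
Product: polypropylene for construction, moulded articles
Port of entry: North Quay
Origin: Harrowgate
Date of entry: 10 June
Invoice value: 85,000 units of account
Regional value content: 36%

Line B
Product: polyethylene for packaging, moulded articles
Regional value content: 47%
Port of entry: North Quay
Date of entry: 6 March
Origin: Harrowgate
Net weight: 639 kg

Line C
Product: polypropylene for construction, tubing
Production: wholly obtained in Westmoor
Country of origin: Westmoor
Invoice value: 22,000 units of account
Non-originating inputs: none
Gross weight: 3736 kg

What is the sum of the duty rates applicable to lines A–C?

Line A: polypropylene → 18.2; moulded articles → 18.2.3; for construction → 18.2.3.3. Scheduled 18%. Harrowgate agreement on 18.1.1: 18.2.3.3 not covered. → 18%.
Line B: polyethylene → 18.4; moulded articles → 18.4.3; for packaging → 18.4.3.1. Scheduled 28%. Harrowgate agreement on 18.1.1: 18.4.3.1 not covered. → 28%.
Line C: polypropylene → 18.2; tubing → 18.2.1; for construction → 18.2.1.1. Scheduled 14%. Westmoor agreement on 18.2.1: CTH met → 25% available; Westmoor agreement on 18.2.3.2: 18.2.1.1 not covered; preference 25% not lower than 14% → no reduction. → 14%.
Sum: 18% + 28% + 14% = 60%.

60%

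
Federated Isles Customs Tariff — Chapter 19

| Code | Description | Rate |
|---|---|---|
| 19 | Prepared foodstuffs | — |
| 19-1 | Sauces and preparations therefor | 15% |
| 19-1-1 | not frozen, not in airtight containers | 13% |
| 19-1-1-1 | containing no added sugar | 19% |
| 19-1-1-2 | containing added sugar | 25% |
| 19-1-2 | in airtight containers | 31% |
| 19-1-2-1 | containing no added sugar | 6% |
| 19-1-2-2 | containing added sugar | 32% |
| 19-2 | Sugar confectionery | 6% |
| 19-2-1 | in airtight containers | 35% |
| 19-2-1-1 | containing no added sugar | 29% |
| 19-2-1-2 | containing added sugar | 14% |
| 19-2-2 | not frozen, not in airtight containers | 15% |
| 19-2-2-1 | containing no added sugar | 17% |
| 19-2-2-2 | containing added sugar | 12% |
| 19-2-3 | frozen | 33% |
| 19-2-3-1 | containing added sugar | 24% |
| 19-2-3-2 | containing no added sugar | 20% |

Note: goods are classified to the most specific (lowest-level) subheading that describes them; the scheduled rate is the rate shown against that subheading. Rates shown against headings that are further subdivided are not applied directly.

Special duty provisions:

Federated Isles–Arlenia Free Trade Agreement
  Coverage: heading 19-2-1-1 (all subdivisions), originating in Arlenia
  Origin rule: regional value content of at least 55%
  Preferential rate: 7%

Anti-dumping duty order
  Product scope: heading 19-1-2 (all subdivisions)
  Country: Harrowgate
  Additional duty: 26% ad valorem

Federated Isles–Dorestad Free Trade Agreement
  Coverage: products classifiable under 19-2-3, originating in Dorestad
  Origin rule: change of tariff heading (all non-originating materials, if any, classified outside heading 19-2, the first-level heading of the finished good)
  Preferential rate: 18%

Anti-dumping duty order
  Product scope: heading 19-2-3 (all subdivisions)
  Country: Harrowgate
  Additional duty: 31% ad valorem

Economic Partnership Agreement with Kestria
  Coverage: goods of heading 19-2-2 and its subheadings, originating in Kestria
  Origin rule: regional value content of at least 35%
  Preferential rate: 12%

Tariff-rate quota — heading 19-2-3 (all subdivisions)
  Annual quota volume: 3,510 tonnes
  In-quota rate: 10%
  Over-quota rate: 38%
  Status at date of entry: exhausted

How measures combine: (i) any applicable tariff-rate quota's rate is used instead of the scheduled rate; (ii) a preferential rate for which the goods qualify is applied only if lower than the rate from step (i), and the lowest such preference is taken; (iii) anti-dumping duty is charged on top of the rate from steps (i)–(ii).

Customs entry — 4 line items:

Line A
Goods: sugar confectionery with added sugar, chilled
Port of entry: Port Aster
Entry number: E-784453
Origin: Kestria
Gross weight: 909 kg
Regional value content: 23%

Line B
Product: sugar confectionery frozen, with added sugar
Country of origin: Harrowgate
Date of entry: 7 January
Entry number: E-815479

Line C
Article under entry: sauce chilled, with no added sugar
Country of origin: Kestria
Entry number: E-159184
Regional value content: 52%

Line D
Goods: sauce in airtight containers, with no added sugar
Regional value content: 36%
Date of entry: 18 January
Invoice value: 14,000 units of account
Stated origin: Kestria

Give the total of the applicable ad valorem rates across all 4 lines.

Line A: sugar confectionery → 19-2; chilled → 19-2-2; with added sugar → 19-2-2-2. Scheduled 12%. Kestria agreement on 19-2-2: RVC < 35%. → 12%.
Line B: sugar confectionery → 19-2; frozen → 19-2-3; with added sugar → 19-2-3-1. Scheduled 24%. quota on 19-2-3 exhausted → over-quota 38%; anti-dumping (Harrowgate, 19-2-3): +31%; total 38% + 31% = 69%. → 69%.
Line C: sauce → 19-1; chilled → 19-1-1; with no added sugar → 19-1-1-1. Scheduled 19%. Kestria agreement on 19-2-2: 19-1-1-1 not covered. → 19%.
Line D: sauce → 19-1; in airtight containers → 19-1-2; with no added sugar → 19-1-2-1. Scheduled 6%. Kestria agreement on 19-2-2: 19-1-2-1 not covered. → 6%.
Sum: 12% + 69% + 19% + 6% = 106%.

106%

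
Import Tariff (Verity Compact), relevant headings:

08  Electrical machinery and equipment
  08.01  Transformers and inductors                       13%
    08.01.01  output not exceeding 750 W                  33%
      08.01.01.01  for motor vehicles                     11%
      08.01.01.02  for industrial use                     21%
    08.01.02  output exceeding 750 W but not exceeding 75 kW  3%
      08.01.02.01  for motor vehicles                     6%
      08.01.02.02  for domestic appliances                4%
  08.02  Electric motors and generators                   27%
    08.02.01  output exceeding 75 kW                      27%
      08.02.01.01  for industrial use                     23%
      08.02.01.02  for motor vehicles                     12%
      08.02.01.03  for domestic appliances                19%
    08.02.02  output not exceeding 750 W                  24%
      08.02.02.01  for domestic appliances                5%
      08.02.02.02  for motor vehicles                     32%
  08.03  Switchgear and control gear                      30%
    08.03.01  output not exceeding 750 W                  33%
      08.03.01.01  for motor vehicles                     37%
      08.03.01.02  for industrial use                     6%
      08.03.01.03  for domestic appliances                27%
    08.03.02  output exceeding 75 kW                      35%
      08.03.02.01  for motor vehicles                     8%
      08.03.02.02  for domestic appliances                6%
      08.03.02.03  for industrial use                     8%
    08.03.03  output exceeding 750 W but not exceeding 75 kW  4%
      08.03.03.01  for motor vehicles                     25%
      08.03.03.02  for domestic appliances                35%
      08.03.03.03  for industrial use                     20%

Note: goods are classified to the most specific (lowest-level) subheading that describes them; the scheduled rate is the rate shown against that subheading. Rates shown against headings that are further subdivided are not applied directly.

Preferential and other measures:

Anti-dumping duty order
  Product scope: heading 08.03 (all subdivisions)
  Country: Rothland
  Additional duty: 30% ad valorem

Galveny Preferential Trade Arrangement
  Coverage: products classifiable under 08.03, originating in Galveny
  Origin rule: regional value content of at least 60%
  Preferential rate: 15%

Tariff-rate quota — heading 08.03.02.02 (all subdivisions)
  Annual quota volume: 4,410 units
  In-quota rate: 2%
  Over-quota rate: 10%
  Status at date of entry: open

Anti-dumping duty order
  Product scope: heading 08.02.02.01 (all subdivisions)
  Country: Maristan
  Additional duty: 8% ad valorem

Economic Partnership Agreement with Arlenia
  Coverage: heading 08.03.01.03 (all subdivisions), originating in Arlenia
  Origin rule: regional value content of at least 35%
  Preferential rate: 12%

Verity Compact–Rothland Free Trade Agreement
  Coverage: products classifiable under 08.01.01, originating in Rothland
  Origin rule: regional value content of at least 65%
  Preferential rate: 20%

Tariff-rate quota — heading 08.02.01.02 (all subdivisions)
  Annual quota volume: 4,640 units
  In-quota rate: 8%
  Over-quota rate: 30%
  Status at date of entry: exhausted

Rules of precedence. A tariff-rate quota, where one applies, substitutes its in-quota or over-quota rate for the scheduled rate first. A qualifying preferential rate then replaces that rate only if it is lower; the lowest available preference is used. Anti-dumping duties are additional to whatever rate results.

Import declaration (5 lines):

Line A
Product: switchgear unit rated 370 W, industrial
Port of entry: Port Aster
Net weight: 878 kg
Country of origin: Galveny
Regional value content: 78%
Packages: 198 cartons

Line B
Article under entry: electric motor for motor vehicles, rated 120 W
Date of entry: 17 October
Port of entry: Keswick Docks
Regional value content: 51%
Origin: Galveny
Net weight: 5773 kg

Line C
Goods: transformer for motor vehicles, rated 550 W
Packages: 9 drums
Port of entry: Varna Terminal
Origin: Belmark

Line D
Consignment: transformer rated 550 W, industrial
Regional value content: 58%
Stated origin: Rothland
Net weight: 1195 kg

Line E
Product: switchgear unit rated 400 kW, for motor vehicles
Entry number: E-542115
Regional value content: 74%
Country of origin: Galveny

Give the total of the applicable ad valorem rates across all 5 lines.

78%

Line A: switchgear unit → 08.03; rated 370 W → 08.03.01; industrial → 08.03.01.02. Scheduled 6%. Galveny agreement on 08.03: RVC ≥ 60% → 15% available; preference 15% not lower than 6% → no reduction. → 6%.
Line B: electric motor → 08.02; rated 120 W → 08.02.02; for motor vehicles → 08.02.02.02. Scheduled 32%. Galveny agreement on 08.03: 08.02.02.02 not covered. → 32%.
Line C: transformer → 08.01; rated 550 W → 08.01.01; for motor vehicles → 08.01.01.01. Scheduled 11%. No special measure applies. → 11%.
Line D: transformer → 08.01; rated 550 W → 08.01.01; industrial → 08.01.01.02. Scheduled 21%. Rothland agreement on 08.01.01: RVC < 65%. → 21%.
Line E: switchgear unit → 08.03; rated 400 kW → 08.03.02; for motor vehicles → 08.03.02.01. Scheduled 8%. Galveny agreement on 08.03: RVC ≥ 60% → 15% available; preference 15% not lower than 8% → no reduction. → 8%.
Sum: 6% + 32% + 11% + 21% + 8% = 78%.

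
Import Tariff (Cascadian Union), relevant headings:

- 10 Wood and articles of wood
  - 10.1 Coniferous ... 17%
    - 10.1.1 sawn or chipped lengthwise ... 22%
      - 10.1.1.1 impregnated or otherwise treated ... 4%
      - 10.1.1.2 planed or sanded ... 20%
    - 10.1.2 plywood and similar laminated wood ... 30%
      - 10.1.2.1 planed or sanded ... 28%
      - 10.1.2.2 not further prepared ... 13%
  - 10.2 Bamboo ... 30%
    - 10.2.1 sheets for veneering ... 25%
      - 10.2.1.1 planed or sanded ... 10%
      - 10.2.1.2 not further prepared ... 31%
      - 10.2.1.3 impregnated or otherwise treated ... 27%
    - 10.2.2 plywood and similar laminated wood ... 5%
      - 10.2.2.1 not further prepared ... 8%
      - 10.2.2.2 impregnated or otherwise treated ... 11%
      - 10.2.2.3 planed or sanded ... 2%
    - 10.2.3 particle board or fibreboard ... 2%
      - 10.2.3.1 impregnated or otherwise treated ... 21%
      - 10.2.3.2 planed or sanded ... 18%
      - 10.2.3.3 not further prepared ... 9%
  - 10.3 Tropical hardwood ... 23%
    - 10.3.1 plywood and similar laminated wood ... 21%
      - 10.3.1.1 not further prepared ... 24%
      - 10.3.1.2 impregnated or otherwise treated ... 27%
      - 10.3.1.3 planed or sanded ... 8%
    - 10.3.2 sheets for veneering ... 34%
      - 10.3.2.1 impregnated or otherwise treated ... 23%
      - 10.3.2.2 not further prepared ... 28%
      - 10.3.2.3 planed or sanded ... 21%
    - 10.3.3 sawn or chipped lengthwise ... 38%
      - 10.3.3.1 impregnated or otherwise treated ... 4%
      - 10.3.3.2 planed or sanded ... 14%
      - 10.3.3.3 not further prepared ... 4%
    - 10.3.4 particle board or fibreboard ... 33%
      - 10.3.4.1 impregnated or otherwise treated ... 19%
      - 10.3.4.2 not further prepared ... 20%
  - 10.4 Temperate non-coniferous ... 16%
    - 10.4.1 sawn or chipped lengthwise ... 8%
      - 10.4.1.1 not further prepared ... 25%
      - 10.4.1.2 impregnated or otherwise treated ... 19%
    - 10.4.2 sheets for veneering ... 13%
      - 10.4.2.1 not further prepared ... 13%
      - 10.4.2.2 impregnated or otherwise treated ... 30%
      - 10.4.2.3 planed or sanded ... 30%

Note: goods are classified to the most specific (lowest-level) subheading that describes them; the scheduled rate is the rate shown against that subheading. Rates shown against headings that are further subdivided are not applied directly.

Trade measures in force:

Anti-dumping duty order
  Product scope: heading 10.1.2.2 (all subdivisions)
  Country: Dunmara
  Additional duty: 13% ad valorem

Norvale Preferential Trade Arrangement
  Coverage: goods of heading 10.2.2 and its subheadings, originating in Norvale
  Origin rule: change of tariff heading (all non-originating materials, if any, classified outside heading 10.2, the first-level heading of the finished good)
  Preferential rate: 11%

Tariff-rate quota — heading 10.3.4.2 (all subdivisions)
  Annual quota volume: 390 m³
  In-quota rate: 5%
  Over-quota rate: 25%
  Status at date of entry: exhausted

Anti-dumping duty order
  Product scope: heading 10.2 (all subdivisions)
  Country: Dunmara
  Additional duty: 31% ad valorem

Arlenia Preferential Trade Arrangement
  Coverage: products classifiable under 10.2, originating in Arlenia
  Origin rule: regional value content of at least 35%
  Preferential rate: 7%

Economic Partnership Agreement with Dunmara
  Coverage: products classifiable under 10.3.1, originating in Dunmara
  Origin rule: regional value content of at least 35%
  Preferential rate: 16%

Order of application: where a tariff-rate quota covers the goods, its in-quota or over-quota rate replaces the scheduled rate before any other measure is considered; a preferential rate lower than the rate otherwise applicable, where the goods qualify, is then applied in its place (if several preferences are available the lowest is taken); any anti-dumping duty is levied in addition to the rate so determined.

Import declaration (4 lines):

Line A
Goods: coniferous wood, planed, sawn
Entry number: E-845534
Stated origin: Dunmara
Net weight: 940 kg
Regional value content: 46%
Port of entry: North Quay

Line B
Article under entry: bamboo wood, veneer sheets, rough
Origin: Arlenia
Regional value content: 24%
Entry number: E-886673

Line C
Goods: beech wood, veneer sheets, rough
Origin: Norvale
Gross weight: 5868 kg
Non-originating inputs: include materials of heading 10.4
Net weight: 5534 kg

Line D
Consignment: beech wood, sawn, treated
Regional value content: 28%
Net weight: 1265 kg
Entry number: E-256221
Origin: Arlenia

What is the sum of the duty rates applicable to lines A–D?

83%

Line A: coniferous → 10.1; sawn → 10.1.1; planed → 10.1.1.2. Scheduled 20%. Dunmara agreement on 10.3.1: 10.1.1.2 not covered. → 20%.
Line B: bamboo → 10.2; veneer sheets → 10.2.1; rough → 10.2.1.2. Scheduled 31%. Arlenia agreement on 10.2: RVC < 35%. → 31%.
Line C: beech → 10.4; veneer sheets → 10.4.2; rough → 10.4.2.1. Scheduled 13%. Norvale agreement on 10.2.2: 10.4.2.1 not covered. → 13%.
Line D: beech → 10.4; sawn → 10.4.1; treated → 10.4.1.2. Scheduled 19%. Arlenia agreement on 10.2: 10.4.1.2 not covered. → 19%.
Sum: 20% + 31% + 13% + 19% = 83%.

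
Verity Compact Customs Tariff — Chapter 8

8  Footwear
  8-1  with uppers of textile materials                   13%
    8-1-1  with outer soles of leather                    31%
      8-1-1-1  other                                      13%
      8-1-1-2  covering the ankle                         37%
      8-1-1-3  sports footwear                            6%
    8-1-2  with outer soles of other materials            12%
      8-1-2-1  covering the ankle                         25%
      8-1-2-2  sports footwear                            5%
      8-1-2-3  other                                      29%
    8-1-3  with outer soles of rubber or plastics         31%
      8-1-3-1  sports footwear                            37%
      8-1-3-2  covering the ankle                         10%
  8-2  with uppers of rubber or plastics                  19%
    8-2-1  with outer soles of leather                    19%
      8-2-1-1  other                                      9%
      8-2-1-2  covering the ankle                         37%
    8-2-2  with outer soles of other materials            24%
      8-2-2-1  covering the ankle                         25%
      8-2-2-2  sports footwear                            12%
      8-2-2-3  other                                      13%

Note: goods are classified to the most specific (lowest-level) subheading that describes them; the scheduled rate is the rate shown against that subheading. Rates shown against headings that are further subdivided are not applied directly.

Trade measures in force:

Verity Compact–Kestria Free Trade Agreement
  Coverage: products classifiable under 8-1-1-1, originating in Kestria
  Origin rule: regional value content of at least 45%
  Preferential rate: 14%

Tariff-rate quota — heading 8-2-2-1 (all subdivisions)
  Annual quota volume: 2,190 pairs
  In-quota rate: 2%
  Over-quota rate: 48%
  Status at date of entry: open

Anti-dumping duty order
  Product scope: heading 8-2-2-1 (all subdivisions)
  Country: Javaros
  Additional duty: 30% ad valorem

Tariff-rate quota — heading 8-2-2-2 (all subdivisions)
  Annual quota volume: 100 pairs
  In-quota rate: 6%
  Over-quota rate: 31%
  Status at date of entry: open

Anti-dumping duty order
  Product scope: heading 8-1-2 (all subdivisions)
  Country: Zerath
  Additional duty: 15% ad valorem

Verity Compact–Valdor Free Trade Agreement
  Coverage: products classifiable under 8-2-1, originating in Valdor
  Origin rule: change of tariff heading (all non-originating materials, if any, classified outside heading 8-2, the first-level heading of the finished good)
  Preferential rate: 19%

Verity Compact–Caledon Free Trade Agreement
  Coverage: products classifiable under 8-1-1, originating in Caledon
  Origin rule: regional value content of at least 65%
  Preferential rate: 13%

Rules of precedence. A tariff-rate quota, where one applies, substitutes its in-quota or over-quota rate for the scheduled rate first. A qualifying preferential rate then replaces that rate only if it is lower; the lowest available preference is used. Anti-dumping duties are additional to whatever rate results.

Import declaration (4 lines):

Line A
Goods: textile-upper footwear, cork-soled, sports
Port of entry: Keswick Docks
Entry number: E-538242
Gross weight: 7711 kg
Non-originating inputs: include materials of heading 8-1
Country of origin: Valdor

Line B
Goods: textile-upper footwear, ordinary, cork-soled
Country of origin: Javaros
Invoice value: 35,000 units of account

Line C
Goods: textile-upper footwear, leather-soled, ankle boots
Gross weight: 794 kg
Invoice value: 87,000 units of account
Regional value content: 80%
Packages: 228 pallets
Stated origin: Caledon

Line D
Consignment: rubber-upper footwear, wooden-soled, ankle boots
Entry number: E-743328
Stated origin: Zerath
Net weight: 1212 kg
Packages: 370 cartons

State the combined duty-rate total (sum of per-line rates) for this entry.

49%

Line A: textile-upper → 8-1; cork-soled → 8-1-2; sports → 8-1-2-2. Scheduled 5%. Valdor agreement on 8-2-1: 8-1-2-2 not covered. → 5%.
Line B: textile-upper → 8-1; cork-soled → 8-1-2; ordinary → 8-1-2-3. Scheduled 29%. No special measure applies. → 29%.
Line C: textile-upper → 8-1; leather-soled → 8-1-1; ankle boots → 8-1-1-2. Scheduled 37%. Caledon agreement on 8-1-1: RVC ≥ 65% → 13% available; preferential 13%. → 13%.
Line D: rubber-upper → 8-2; wooden-soled → 8-2-2; ankle boots → 8-2-2-1. Scheduled 25%. quota on 8-2-2-1 open → in-quota 2%. → 2%.
Sum: 5% + 29% + 13% + 2% = 49%.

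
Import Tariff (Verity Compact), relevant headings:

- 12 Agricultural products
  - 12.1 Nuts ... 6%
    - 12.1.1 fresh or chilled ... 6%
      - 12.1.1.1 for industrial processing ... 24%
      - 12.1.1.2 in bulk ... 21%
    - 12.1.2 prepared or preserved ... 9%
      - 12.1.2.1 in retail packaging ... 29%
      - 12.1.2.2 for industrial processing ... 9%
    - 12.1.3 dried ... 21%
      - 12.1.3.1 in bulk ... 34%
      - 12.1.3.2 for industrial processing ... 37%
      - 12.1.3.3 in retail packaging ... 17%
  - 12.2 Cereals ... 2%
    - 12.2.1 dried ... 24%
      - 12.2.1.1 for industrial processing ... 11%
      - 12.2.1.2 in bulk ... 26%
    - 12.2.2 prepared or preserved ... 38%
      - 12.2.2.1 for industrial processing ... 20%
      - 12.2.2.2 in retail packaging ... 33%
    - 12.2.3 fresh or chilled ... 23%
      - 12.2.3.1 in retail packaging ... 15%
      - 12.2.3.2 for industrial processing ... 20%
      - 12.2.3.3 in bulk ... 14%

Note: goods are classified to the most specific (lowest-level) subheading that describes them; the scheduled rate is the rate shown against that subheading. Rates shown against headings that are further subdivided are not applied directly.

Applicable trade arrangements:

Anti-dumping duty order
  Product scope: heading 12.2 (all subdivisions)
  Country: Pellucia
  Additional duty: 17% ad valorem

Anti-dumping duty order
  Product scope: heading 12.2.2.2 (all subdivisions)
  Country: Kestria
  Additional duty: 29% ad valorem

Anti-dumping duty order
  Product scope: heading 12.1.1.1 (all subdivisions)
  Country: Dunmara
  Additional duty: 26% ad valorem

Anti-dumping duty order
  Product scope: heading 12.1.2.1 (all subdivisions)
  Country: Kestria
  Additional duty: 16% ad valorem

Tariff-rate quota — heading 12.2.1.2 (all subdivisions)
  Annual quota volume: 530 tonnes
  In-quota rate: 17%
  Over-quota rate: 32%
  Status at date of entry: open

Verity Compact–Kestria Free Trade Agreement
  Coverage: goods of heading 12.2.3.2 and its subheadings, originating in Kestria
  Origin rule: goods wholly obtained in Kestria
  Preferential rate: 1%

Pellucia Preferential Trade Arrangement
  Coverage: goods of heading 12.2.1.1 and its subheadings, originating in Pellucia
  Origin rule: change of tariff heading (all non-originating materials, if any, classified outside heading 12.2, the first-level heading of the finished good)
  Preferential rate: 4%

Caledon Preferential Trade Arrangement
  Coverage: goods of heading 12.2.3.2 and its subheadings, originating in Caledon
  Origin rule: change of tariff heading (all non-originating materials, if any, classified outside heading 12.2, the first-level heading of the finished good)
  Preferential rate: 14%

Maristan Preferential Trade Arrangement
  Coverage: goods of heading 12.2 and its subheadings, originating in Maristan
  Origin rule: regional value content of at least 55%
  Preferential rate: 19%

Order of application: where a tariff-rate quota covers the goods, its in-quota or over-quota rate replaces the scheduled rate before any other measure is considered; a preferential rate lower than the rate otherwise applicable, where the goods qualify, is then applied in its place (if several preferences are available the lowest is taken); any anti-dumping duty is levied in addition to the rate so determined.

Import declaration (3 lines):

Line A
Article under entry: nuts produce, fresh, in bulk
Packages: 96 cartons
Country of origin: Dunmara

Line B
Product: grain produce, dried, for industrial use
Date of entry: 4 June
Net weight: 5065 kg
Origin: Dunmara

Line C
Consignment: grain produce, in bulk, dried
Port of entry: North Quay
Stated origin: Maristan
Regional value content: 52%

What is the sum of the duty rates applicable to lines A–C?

49%

Line A: nuts → 12.1; fresh → 12.1.1; in bulk → 12.1.1.2. Scheduled 21%. No special measure applies. → 21%.
Line B: grain → 12.2; dried → 12.2.1; for industrial use → 12.2.1.1. Scheduled 11%. No special measure applies. → 11%.
Line C: grain → 12.2; dried → 12.2.1; in bulk → 12.2.1.2. Scheduled 26%. quota on 12.2.1.2 open → in-quota 17%; Maristan agreement on 12.2: RVC < 55%. → 17%.
Sum: 21% + 11% + 17% = 49%.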